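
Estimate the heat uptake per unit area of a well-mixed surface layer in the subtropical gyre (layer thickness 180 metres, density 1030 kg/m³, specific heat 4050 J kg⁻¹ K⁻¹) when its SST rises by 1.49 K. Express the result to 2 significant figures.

1.1×10^9

Areal heat capacity C = ρ c_p D = 1030 × 4050 × 180 = 7.51×10^8 J m⁻² K⁻¹.
ΔQ = C ΔT = 7.51×10^8 × 1.49 = 1.12×10^9 J/m².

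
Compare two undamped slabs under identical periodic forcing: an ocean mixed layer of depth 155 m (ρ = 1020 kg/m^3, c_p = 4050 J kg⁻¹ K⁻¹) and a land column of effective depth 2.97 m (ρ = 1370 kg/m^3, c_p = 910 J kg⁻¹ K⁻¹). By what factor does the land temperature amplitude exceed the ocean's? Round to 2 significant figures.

C_ocean = 1020 × 4050 × 155 = 6.40×10^8 J/(m²·K).
C_land = 1370 × 910 × 2.97 = 3.70×10^6 J/(m²·K).
Undamped amplitude ∝ 1/C, so A_land/A_ocean = C_ocean/C_land = 173.

170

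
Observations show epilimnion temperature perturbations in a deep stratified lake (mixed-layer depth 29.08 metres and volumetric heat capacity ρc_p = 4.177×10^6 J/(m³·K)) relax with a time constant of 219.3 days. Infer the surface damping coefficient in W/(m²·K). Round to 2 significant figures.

6.4

Areal heat capacity C = ρc_p × D = 4.177×10^6 × 29.08 = 1.21×10^8 J m⁻² K⁻¹.
τ = 219.3 days = 1.89×10^7 s.
λ = C / τ = 1.21×10^8 / 1.89×10^7 = 6.41 W/(m²·K).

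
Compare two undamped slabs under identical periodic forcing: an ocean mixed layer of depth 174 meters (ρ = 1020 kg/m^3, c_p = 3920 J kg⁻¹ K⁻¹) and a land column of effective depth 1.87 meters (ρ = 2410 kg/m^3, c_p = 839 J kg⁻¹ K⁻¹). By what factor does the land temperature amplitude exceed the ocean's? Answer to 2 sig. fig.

180

C_ocean = 1020 × 3920 × 174 = 6.96×10^8 J/(m²·K).
C_land = 2410 × 839 × 1.87 = 3.78×10^6 J/(m²·K).
Undamped amplitude ∝ 1/C, so A_land/A_ocean = C_ocean/C_land = 184.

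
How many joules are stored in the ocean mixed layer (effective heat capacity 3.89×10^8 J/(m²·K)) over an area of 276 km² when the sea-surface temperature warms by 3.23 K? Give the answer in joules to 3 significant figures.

3.47×10^17 J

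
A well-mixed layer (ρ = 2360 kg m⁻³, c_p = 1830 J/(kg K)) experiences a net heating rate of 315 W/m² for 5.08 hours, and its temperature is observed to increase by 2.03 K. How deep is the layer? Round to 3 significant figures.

Heat input Q = F Δt = 315 × 18300 s = 5.76×10^6 J/m².
Required areal heat capacity C = Q / ΔT = 2.84×10^6 J/(m²·K).
Depth D = C / (ρ c_p) = 2.84×10^6 / (2360 × 1830) = 0.657 m.

0.657 m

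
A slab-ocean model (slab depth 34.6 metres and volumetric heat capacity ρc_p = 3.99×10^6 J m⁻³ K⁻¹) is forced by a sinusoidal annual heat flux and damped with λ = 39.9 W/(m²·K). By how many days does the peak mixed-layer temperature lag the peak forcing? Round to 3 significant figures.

35.1 days

Areal heat capacity C = ρc_p × D = 3.99×10^6 × 34.6 = 1.38×10^8 J m⁻² K⁻¹.
ω = 2π / 3.15×10^7 s = 1.99×10^-7 s⁻¹.
Phase lag φ = arctan(Cω/λ) = arctan(27.5/39.9) = 0.604 rad.
Time lag = φ / ω = 0.604 / 1.99×10^-7 = 3.03×10^6 s = 35.1 days.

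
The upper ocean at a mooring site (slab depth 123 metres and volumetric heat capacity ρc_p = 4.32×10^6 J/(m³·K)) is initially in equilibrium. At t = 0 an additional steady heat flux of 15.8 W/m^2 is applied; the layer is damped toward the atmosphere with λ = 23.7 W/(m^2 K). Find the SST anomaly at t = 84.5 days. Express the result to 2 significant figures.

Areal heat capacity C = ρc_p × D = 4.32×10^6 × 123 = 5.31×10^8 J/(m^2 K).
τ = C / λ = 5.31×10^8 / 23.7 = 2.24×10^7 s.
Equilibrium anomaly ΔT_eq = F / λ = 15.8 / 23.7 = 0.667 K.
t = 84.5 days = 7.30×10^6 s, so t/τ = 0.326.
ΔT(t) = ΔT_eq (1 − e^(−t/τ)) = 0.667 × (1 − e^−0.326) = 0.185 K.

0.19 K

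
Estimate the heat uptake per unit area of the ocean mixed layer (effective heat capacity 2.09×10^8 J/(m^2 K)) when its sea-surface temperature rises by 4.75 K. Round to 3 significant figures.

9.93×10^8

Areal heat capacity C = 2.09×10^8 J/(m^2 K) (given).
ΔQ = C ΔT = 2.09×10^8 × 4.75 = 9.93×10^8 J/m².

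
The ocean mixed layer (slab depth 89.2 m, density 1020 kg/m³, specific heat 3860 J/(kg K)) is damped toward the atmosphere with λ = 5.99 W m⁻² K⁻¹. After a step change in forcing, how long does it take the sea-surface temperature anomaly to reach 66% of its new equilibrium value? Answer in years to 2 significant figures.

Areal heat capacity C = ρ c_p D = 1020 × 3860 × 89.2 = 3.51×10^8 J/(m²·K).
τ = C / λ = 3.51×10^8 / 5.99 = 5.86×10^7 s.
Fraction reached: 1 − e^(−t/τ) = 0.66 ⇒ t = −τ ln(1 − 0.66) = τ × 1.08.
t = 6.33×10^7 s = 2.00 years.

2.0 years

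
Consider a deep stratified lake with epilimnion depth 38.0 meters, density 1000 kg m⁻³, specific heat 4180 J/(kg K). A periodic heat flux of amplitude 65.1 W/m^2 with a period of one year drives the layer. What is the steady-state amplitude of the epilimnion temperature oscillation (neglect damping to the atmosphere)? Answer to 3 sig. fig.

2.06 K

Areal heat capacity C = ρ c_p D = 1000 × 4180 × 38.0 = 1.59×10^8 J/(m²·K).
Angular frequency ω = 2π / T = 2π / 3.15×10^7 s = 1.99×10^-7 s⁻¹.
Cω = 1.59×10^8 × 1.99×10^-7 = 31.6 W/(m²·K).
Amplitude A = F₀ / (Cω) = 65.1 / 31.6 = 2.06 K.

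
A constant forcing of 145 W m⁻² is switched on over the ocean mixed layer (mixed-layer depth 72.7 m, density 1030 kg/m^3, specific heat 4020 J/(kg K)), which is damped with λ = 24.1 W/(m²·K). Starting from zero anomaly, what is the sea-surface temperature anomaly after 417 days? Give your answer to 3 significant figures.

5.68 K

Areal heat capacity C = ρ c_p D = 1030 × 4020 × 72.7 = 3.01×10^8 J/(m²·K).
τ = C / λ = 3.01×10^8 / 24.1 = 1.25×10^7 s.
Equilibrium anomaly ΔT_eq = F / λ = 145 / 24.1 = 6.02 K.
t = 417 days = 3.60×10^7 s, so t/τ = 2.88.
ΔT(t) = ΔT_eq (1 − e^(−t/τ)) = 6.02 × (1 − e^−2.88) = 5.68 K.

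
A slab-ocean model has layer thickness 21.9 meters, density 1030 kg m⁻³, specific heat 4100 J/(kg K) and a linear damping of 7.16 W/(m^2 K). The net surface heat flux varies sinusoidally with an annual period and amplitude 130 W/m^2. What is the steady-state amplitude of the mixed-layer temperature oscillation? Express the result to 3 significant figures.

Areal heat capacity C = ρ c_p D = 1030 × 4100 × 21.9 = 9.25×10^7 J m⁻² K⁻¹.
Angular frequency ω = 2π / T = 2π / 3.15×10^7 s = 1.99×10^-7 s⁻¹.
√((Cω)² + λ²) = √((18.4)² + 7.16²) = 19.8 W/(m²·K).
Amplitude A = F₀ / √((Cω)²+λ²) = 130 / 19.8 = 6.58 K.

6.58 K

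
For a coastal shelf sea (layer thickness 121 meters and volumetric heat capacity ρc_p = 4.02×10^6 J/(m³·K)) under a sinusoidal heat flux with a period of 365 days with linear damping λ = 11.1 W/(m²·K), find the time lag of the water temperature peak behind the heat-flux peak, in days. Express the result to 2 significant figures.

85 days

Areal heat capacity C = ρc_p × D = 4.02×10^6 × 121 = 4.86×10^8 J/(m²·K).
ω = 2π / 3.15×10^7 s = 1.99×10^-7 s⁻¹.
Phase lag φ = arctan(Cω/λ) = arctan(96.9/11.1) = 1.46 rad.
Time lag = φ / ω = 1.46 / 1.99×10^-7 = 7.31×10^6 s = 84.6 days.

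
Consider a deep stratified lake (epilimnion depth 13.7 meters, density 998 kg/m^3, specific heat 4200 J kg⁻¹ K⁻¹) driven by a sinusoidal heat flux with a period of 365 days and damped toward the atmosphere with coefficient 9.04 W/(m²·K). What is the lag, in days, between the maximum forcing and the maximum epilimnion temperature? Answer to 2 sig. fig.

52 days

Areal heat capacity C = ρ c_p D = 998 × 4200 × 13.7 = 5.74×10^7 J m⁻² K⁻¹.
ω = 2π / 3.15×10^7 s = 1.99×10^-7 s⁻¹.
Phase lag φ = arctan(Cω/λ) = arctan(11.4/9.04) = 0.902 rad.
Time lag = φ / ω = 0.902 / 1.99×10^-7 = 4.53×10^6 s = 52.4 days.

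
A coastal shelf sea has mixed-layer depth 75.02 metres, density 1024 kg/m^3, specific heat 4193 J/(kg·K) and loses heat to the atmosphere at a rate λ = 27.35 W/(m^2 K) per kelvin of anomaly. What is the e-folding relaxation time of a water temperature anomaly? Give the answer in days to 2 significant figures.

Areal heat capacity C = ρ c_p D = 1024 × 4193 × 75.02 = 3.22×10^8 J/(m²·K).
Relaxation time τ = C / λ = 3.22×10^8 / 27.35 = 1.18×10^7 s.
In days: 1.18×10^7 s / (86400 s/day) = 136 days.

140 days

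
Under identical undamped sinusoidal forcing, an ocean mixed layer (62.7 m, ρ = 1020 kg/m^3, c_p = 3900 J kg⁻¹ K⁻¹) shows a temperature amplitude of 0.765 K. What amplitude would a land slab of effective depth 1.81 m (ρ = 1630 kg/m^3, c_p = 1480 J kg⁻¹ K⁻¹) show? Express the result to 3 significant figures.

C_ocean = 2.49×10^8 J/(m²·K); C_land = 4.37×10^6 J/(m²·K).
A ∝ 1/C ⇒ A_land = A_ocean × C_ocean/C_land = 0.765 × 57.1 = 43.7 K.

43.7 K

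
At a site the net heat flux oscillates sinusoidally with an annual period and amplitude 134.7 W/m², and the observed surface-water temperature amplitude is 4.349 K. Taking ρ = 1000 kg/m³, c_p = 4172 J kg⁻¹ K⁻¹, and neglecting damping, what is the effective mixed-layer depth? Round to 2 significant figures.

ω = 2π / 3.15×10^7 s = 1.99×10^-7 s⁻¹.
Required C = F₀ / (A ω) = 134.7 / (4.349 × 1.99×10^-7) = 1.55×10^8 J/(m²·K).
D = C / (ρ c_p) = 1.55×10^8 / (1000 × 4172) = 37.3 m.

37 m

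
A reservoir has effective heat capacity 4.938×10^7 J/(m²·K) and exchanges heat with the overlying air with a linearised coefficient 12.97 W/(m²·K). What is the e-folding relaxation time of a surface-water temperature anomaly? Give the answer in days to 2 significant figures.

Areal heat capacity C = 4.938×10^7 J/(m²·K) (given).
Relaxation time τ = C / λ = 4.94×10^7 / 12.97 = 3.81×10^6 s.
In days: 3.81×10^6 s / (86400 s/day) = 44.1 days.

44 days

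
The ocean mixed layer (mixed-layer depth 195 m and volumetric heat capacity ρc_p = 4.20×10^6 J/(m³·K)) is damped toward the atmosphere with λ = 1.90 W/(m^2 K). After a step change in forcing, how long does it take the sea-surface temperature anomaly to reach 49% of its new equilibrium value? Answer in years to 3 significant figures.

Areal heat capacity C = ρc_p × D = 4.20×10^6 × 195 = 8.19×10^8 J m⁻² K⁻¹.
τ = C / λ = 8.19×10^8 / 1.90 = 4.31×10^8 s.
Fraction reached: 1 − e^(−t/τ) = 0.49 ⇒ t = −τ ln(1 − 0.49) = τ × 0.673.
t = 2.90×10^8 s = 9.20 years.

9.20 years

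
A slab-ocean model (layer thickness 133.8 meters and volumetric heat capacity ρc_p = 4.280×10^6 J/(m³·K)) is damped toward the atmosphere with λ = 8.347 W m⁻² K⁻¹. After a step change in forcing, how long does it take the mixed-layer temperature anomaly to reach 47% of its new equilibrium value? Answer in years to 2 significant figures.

1.4 years

Areal heat capacity C = ρc_p × D = 4.280×10^6 × 133.8 = 5.73×10^8 J/(m^2 K).
τ = C / λ = 5.73×10^8 / 8.347 = 6.86×10^7 s.
Fraction reached: 1 − e^(−t/τ) = 0.47 ⇒ t = −τ ln(1 − 0.47) = τ × 0.635.
t = 4.36×10^7 s = 1.38 years.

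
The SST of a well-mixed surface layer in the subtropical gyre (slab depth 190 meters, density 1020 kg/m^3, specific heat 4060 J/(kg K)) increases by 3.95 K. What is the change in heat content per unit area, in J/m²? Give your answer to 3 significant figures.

Areal heat capacity C = ρ c_p D = 1020 × 4060 × 190 = 7.87×10^8 J/(m²·K).
ΔQ = C ΔT = 7.87×10^8 × 3.95 = 3.11×10^9 J/m².

3.11×10^9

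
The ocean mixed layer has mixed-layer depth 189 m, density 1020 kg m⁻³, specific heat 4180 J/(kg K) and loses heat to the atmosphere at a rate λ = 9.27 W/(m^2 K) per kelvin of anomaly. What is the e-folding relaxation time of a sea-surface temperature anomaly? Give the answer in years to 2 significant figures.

Areal heat capacity C = ρ c_p D = 1020 × 4180 × 189 = 8.06×10^8 J/(m²·K).
Relaxation time τ = C / λ = 8.06×10^8 / 9.27 = 8.69×10^7 s.
In years: 8.69×10^7 s / (3.156×10^7 s/year) = 2.75 years.

2.8 years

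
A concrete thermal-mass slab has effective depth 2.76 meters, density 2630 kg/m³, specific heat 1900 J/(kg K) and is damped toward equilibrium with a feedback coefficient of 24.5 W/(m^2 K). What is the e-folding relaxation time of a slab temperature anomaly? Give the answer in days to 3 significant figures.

6.52 days

Areal heat capacity C = ρ c_p D = 2630 × 1900 × 2.76 = 1.38×10^7 J m⁻² K⁻¹.
Relaxation time τ = C / λ = 1.38×10^7 / 24.5 = 5.63×10^5 s.
In days: 5.63×10^5 s / (86400 s/day) = 6.52 days.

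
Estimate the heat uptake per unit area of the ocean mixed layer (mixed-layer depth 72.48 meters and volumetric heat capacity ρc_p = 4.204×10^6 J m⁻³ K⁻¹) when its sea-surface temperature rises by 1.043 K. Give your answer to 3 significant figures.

Areal heat capacity C = ρc_p × D = 4.204×10^6 × 72.48 = 3.05×10^8 J/(m^2 K).
ΔQ = C ΔT = 3.05×10^8 × 1.043 = 3.18×10^8 J/m².

3.18×10^8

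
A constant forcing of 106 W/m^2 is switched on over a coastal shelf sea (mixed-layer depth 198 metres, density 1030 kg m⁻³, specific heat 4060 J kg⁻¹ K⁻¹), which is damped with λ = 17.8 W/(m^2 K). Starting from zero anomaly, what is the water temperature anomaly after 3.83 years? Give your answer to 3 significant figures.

5.51 K

Areal heat capacity C = ρ c_p D = 1030 × 4060 × 198 = 8.28×10^8 J/(m²·K).
τ = C / λ = 8.28×10^8 / 17.8 = 4.65×10^7 s.
Equilibrium anomaly ΔT_eq = F / λ = 106 / 17.8 = 5.96 K.
t = 3.83 years = 1.21×10^8 s, so t/τ = 2.60.
ΔT(t) = ΔT_eq (1 − e^(−t/τ)) = 5.96 × (1 − e^−2.60) = 5.51 K.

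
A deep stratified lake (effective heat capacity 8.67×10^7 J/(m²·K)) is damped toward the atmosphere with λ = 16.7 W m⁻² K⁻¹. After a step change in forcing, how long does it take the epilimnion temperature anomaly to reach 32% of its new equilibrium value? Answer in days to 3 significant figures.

23.2 days

Areal heat capacity C = 8.67×10^7 J/(m²·K) (given).
τ = C / λ = 8.67×10^7 / 16.7 = 5.19×10^6 s.
Fraction reached: 1 − e^(−t/τ) = 0.32 ⇒ t = −τ ln(1 − 0.32) = τ × 0.386.
t = 2.00×10^6 s = 23.2 days.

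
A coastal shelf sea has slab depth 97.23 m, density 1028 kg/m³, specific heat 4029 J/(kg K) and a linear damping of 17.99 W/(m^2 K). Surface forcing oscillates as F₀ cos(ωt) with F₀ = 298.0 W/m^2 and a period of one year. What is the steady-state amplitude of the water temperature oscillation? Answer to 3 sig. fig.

3.62 K

Areal heat capacity C = ρ c_p D = 1028 × 4029 × 97.23 = 4.03×10^8 J m⁻² K⁻¹.
Angular frequency ω = 2π / T = 2π / 3.15×10^7 s = 1.99×10^-7 s⁻¹.
√((Cω)² + λ²) = √((80.2)² + 17.99²) = 82.2 W/(m²·K).
Amplitude A = F₀ / √((Cω)²+λ²) = 298.0 / 82.2 = 3.62 K.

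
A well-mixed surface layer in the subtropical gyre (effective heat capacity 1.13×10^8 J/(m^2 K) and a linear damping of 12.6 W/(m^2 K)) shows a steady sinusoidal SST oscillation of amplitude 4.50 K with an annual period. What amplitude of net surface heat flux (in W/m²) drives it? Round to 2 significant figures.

120

Areal heat capacity C = 1.13×10^8 J/(m^2 K) (given).
ω = 2π / 3.15×10^7 s = 1.99×10^-7 s⁻¹.
√((Cω)² + λ²) = √((22.5)² + 12.6²) = 25.8 W/(m²·K).
F₀ = A × √((Cω)²+λ²) = 4.50 × 25.8 = 116 W/m².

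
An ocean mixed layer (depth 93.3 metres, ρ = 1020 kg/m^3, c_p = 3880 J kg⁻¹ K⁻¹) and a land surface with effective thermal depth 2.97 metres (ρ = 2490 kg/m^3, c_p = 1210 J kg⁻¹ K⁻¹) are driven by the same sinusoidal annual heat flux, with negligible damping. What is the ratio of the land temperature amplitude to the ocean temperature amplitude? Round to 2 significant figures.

C_ocean = 1020 × 3880 × 93.3 = 3.69×10^8 J/(m²·K).
C_land = 2490 × 1210 × 2.97 = 8.95×10^6 J/(m²·K).
Undamped amplitude ∝ 1/C, so A_land/A_ocean = C_ocean/C_land = 41.3.

41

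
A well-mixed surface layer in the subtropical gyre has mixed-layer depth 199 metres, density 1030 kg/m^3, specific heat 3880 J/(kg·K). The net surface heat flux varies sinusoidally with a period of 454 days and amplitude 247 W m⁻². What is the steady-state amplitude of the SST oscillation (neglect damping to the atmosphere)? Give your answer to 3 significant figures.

Areal heat capacity C = ρ c_p D = 1030 × 3880 × 199 = 7.95×10^8 J/(m^2 K).
Angular frequency ω = 2π / T = 2π / 3.92×10^7 s = 1.60×10^-7 s⁻¹.
Cω = 7.95×10^8 × 1.60×10^-7 = 127 W/(m²·K).
Amplitude A = F₀ / (Cω) = 247 / 127 = 1.94 K.

1.94 K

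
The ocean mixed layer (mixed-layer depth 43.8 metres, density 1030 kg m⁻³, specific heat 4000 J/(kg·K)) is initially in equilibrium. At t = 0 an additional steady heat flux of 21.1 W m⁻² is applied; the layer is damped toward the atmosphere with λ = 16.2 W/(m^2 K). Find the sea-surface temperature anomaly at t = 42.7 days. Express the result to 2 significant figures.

Areal heat capacity C = ρ c_p D = 1030 × 4000 × 43.8 = 1.80×10^8 J/(m²·K).
τ = C / λ = 1.80×10^8 / 16.2 = 1.11×10^7 s.
Equilibrium anomaly ΔT_eq = F / λ = 21.1 / 16.2 = 1.30 K.
t = 42.7 days = 3.69×10^6 s, so t/τ = 0.331.
ΔT(t) = ΔT_eq (1 − e^(−t/τ)) = 1.30 × (1 − e^−0.331) = 0.367 K.

0.37 K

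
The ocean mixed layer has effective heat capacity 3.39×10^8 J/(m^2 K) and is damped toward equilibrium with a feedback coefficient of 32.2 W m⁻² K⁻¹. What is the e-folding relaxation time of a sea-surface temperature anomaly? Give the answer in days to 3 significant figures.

Areal heat capacity C = 3.39×10^8 J/(m^2 K) (given).
Relaxation time τ = C / λ = 3.39×10^8 / 32.2 = 1.05×10^7 s.
In days: 1.05×10^7 s / (86400 s/day) = 122 days.

122 days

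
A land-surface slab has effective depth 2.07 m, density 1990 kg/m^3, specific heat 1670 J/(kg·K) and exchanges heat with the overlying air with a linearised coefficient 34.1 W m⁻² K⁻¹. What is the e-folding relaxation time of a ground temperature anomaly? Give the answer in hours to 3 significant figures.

Areal heat capacity C = ρ c_p D = 1990 × 1670 × 2.07 = 6.88×10^6 J m⁻² K⁻¹.
Relaxation time τ = C / λ = 6.88×10^6 / 34.1 = 2.02×10^5 s.
In hours: 2.02×10^5 s / (3600 s/hour) = 56.0 hours.

56.0 hours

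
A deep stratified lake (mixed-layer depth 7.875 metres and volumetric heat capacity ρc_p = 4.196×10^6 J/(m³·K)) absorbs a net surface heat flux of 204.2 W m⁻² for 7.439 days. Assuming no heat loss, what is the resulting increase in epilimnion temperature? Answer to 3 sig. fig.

3.97 K

Areal heat capacity C = ρc_p × D = 4.196×10^6 × 7.875 = 3.30×10^7 J m⁻² K⁻¹.
Net heat input Q = F Δt = 204.2 × (7.439 days × 86400 s/day) = 1.31×10^8 J/m².
ΔT = Q / C = 1.31×10^8 / 3.30×10^7 = 3.97 K.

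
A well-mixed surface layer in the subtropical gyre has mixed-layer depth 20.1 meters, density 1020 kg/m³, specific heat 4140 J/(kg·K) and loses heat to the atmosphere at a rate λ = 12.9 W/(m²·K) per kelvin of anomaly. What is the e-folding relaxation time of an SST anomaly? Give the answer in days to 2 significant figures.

Areal heat capacity C = ρ c_p D = 1020 × 4140 × 20.1 = 8.49×10^7 J/(m^2 K).
Relaxation time τ = C / λ = 8.49×10^7 / 12.9 = 6.58×10^6 s.
In days: 6.58×10^6 s / (86400 s/day) = 76.2 days.

76 days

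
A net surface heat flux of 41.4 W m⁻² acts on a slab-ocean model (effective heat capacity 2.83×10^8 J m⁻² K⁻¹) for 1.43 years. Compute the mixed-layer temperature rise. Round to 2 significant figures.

6.6 K

Areal heat capacity C = 2.83×10^8 J m⁻² K⁻¹ (given).
Net heat input Q = F Δt = 41.4 × (1.43 years × 3.156×10^7 s/year) = 1.87×10^9 J/m².
ΔT = Q / C = 1.87×10^9 / 2.83×10^8 = 6.60 K.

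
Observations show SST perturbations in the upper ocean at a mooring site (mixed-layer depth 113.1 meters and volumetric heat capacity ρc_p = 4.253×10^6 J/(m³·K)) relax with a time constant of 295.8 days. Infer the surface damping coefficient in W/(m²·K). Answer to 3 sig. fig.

Areal heat capacity C = ρc_p × D = 4.253×10^6 × 113.1 = 4.81×10^8 J m⁻² K⁻¹.
τ = 295.8 days = 2.56×10^7 s.
λ = C / τ = 4.81×10^8 / 2.56×10^7 = 18.8 W/(m²·K).

18.8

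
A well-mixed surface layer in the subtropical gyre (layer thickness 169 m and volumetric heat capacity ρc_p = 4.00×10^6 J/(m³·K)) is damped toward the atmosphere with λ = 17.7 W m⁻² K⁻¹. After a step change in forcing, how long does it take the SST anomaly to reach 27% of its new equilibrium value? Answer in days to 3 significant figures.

139 days

Areal heat capacity C = ρc_p × D = 4.00×10^6 × 169 = 6.76×10^8 J/(m^2 K).
τ = C / λ = 6.76×10^8 / 17.7 = 3.82×10^7 s.
Fraction reached: 1 − e^(−t/τ) = 0.27 ⇒ t = −τ ln(1 − 0.27) = τ × 0.315.
t = 1.20×10^7 s = 139 days.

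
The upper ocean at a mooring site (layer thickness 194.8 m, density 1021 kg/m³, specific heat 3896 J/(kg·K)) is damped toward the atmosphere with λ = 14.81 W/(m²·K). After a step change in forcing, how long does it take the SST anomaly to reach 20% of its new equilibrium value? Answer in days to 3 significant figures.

135 days

Areal heat capacity C = ρ c_p D = 1021 × 3896 × 194.8 = 7.75×10^8 J m⁻² K⁻¹.
τ = C / λ = 7.75×10^8 / 14.81 = 5.23×10^7 s.
Fraction reached: 1 − e^(−t/τ) = 0.20 ⇒ t = −τ ln(1 − 0.20) = τ × 0.223.
t = 1.17×10^7 s = 135 days.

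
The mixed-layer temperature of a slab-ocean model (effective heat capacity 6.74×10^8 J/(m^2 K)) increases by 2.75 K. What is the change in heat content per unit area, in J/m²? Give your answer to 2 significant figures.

Areal heat capacity C = 6.74×10^8 J/(m^2 K) (given).
ΔQ = C ΔT = 6.74×10^8 × 2.75 = 1.85×10^9 J/m².

1.9×10^9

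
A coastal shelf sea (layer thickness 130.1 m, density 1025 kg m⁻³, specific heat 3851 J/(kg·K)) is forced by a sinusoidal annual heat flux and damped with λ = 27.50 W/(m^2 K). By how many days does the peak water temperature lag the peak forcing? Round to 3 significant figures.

76.0 days

Areal heat capacity C = ρ c_p D = 1025 × 3851 × 130.1 = 5.14×10^8 J m⁻² K⁻¹.
ω = 2π / 3.15×10^7 s = 1.99×10^-7 s⁻¹.
Phase lag φ = arctan(Cω/λ) = arctan(102/27.50) = 1.31 rad.
Time lag = φ / ω = 1.31 / 1.99×10^-7 = 6.57×10^6 s = 76.0 days.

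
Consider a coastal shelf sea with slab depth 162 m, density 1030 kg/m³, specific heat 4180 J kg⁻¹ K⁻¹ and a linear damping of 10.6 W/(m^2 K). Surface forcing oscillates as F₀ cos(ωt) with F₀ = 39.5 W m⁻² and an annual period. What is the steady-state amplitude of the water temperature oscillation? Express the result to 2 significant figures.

0.28 K

Areal heat capacity C = ρ c_p D = 1030 × 4180 × 162 = 6.97×10^8 J m⁻² K⁻¹.
Angular frequency ω = 2π / T = 2π / 3.15×10^7 s = 1.99×10^-7 s⁻¹.
√((Cω)² + λ²) = √((139)² + 10.6²) = 139 W/(m²·K).
Amplitude A = F₀ / √((Cω)²+λ²) = 39.5 / 139 = 0.283 K.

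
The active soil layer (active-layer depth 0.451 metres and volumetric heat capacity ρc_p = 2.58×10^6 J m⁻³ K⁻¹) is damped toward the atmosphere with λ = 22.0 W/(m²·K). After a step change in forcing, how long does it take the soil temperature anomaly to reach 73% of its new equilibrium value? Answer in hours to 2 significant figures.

19 hours

Areal heat capacity C = ρc_p × D = 2.58×10^6 × 0.451 = 1.16×10^6 J/(m²·K).
τ = C / λ = 1.16×10^6 / 22.0 = 52900 s.
Fraction reached: 1 − e^(−t/τ) = 0.73 ⇒ t = −τ ln(1 − 0.73) = τ × 1.31.
t = 69300 s = 19.2 hours.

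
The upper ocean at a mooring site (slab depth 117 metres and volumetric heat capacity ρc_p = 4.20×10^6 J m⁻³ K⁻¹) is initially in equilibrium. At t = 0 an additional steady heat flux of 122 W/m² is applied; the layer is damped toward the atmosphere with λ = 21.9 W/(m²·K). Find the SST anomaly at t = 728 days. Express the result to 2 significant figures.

5.2 K

Areal heat capacity C = ρc_p × D = 4.20×10^6 × 117 = 4.91×10^8 J/(m²·K).
τ = C / λ = 4.91×10^8 / 21.9 = 2.24×10^7 s.
Equilibrium anomaly ΔT_eq = F / λ = 122 / 21.9 = 5.57 K.
t = 728 days = 6.29×10^7 s, so t/τ = 2.80.
ΔT(t) = ΔT_eq (1 − e^(−t/τ)) = 5.57 × (1 − e^−2.80) = 5.23 K.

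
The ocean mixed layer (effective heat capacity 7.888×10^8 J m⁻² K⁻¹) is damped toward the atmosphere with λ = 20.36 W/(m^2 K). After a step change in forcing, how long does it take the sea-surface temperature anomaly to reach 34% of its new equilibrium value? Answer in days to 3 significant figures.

186 days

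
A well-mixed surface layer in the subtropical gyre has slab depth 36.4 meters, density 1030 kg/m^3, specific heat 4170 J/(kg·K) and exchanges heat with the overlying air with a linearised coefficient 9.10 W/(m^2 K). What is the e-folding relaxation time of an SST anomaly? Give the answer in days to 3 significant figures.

Areal heat capacity C = ρ c_p D = 1030 × 4170 × 36.4 = 1.56×10^8 J/(m²·K).
Relaxation time τ = C / λ = 1.56×10^8 / 9.10 = 1.72×10^7 s.
In days: 1.72×10^7 s / (86400 s/day) = 199 days.

199 days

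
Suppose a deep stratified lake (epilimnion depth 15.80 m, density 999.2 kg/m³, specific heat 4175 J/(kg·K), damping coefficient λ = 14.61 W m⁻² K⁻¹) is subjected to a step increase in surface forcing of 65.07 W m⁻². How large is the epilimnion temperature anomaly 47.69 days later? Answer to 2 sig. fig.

2.7 K

Areal heat capacity C = ρ c_p D = 999.2 × 4175 × 15.80 = 6.59×10^7 J/(m^2 K).
τ = C / λ = 6.59×10^7 / 14.61 = 4.51×10^6 s.
Equilibrium anomaly ΔT_eq = F / λ = 65.07 / 14.61 = 4.45 K.
t = 47.69 days = 4.12×10^6 s, so t/τ = 0.913.
ΔT(t) = ΔT_eq (1 − e^(−t/τ)) = 4.45 × (1 − e^−0.913) = 2.67 K.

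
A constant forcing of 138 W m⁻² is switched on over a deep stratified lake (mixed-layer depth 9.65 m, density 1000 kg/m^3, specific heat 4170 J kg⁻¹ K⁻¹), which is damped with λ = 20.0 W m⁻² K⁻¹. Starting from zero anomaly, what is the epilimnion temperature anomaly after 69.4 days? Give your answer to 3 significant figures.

6.55 K

Areal heat capacity C = ρ c_p D = 1000 × 4170 × 9.65 = 4.02×10^7 J/(m²·K).
τ = C / λ = 4.02×10^7 / 20.0 = 2.01×10^6 s.
Equilibrium anomaly ΔT_eq = F / λ = 138 / 20.0 = 6.90 K.
t = 69.4 days = 6.00×10^6 s, so t/τ = 2.98.
ΔT(t) = ΔT_eq (1 − e^(−t/τ)) = 6.90 × (1 − e^−2.98) = 6.55 K.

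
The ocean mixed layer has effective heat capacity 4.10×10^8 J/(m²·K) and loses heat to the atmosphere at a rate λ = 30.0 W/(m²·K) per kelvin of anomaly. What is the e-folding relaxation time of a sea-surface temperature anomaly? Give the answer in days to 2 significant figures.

160 days

Areal heat capacity C = 4.10×10^8 J/(m²·K) (given).
Relaxation time τ = C / λ = 4.10×10^8 / 30.0 = 1.37×10^7 s.
In days: 1.37×10^7 s / (86400 s/day) = 158 days.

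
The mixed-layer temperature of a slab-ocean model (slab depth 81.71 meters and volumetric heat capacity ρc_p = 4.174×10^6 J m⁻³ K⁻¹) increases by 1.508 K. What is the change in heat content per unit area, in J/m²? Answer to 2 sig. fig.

5.1×10^8

Areal heat capacity C = ρc_p × D = 4.174×10^6 × 81.71 = 3.41×10^8 J m⁻² K⁻¹.
ΔQ = C ΔT = 3.41×10^8 × 1.508 = 5.14×10^8 J/m².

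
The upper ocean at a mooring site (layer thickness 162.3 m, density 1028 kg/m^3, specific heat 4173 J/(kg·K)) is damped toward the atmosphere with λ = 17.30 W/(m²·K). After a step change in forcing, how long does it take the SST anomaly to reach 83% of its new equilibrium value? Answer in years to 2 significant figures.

Areal heat capacity C = ρ c_p D = 1028 × 4173 × 162.3 = 6.96×10^8 J/(m²·K).
τ = C / λ = 6.96×10^8 / 17.30 = 4.02×10^7 s.
Fraction reached: 1 − e^(−t/τ) = 0.83 ⇒ t = −τ ln(1 − 0.83) = τ × 1.77.
t = 7.13×10^7 s = 2.26 years.

2.3 years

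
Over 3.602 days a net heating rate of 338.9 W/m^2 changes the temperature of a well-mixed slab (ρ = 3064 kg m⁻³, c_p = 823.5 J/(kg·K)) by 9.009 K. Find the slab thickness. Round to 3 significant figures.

Heat input Q = F Δt = 338.9 × 3.11×10^5 s = 1.05×10^8 J/m².
Required areal heat capacity C = Q / ΔT = 1.17×10^7 J/(m²·K).
Depth D = C / (ρ c_p) = 1.17×10^7 / (3064 × 823.5) = 4.64 m.

4.64 m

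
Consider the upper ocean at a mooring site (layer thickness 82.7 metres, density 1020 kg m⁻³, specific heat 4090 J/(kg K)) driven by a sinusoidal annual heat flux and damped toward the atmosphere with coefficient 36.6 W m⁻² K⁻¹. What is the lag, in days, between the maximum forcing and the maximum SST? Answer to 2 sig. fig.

63 days

Areal heat capacity C = ρ c_p D = 1020 × 4090 × 82.7 = 3.45×10^8 J/(m²·K).
ω = 2π / 3.15×10^7 s = 1.99×10^-7 s⁻¹.
Phase lag φ = arctan(Cω/λ) = arctan(68.7/36.6) = 1.08 rad.
Time lag = φ / ω = 1.08 / 1.99×10^-7 = 5.43×10^6 s = 62.8 days.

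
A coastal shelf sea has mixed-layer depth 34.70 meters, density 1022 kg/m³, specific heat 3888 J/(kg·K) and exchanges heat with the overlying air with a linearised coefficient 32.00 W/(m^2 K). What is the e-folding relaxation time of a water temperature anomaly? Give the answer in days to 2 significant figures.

50 days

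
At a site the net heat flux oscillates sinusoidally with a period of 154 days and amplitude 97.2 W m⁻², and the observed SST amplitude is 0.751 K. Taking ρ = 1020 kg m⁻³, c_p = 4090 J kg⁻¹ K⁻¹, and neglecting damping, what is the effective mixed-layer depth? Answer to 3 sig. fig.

ω = 2π / 1.33×10^7 s = 4.72×10^-7 s⁻¹.
Required C = F₀ / (A ω) = 97.2 / (0.751 × 4.72×10^-7) = 2.74×10^8 J/(m²·K).
D = C / (ρ c_p) = 2.74×10^8 / (1020 × 4090) = 65.7 m.

65.7 m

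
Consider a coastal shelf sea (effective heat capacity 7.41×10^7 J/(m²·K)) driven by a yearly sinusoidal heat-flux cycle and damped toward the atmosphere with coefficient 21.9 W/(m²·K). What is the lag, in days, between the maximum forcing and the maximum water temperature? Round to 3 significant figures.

Areal heat capacity C = 7.41×10^7 J/(m²·K) (given).
ω = 2π / 3.15×10^7 s = 1.99×10^-7 s⁻¹.
Phase lag φ = arctan(Cω/λ) = arctan(14.8/21.9) = 0.593 rad.
Time lag = φ / ω = 0.593 / 1.99×10^-7 = 2.98×10^6 s = 34.5 days.

34.5 days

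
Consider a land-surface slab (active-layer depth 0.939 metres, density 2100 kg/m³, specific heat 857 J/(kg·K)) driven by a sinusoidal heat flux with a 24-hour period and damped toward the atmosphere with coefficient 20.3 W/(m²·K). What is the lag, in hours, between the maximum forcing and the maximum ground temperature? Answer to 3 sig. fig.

Areal heat capacity C = ρ c_p D = 2100 × 857 × 0.939 = 1.69×10^6 J m⁻² K⁻¹.
ω = 2π / 86400 s = 7.27×10^-5 s⁻¹.
Phase lag φ = arctan(Cω/λ) = arctan(123/20.3) = 1.41 rad.
Time lag = φ / ω = 1.41 / 7.27×10^-5 = 19300 s = 5.37 hours.

5.37 hours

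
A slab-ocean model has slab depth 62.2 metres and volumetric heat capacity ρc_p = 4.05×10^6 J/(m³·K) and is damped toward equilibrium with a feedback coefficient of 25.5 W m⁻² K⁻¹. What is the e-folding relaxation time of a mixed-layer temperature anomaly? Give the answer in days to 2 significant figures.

Areal heat capacity C = ρc_p × D = 4.05×10^6 × 62.2 = 2.52×10^8 J/(m^2 K).
Relaxation time τ = C / λ = 2.52×10^8 / 25.5 = 9.88×10^6 s.
In days: 9.88×10^6 s / (86400 s/day) = 114 days.

110 days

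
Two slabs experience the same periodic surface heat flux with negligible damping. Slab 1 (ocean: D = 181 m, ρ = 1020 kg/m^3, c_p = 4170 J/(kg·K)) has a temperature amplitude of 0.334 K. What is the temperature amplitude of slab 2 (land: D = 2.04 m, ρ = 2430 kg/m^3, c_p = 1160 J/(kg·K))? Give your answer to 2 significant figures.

C_ocean = 7.70×10^8 J/(m²·K); C_land = 5.75×10^6 J/(m²·K).
A ∝ 1/C ⇒ A_land = A_ocean × C_ocean/C_land = 0.334 × 134 = 44.7 K.

45 K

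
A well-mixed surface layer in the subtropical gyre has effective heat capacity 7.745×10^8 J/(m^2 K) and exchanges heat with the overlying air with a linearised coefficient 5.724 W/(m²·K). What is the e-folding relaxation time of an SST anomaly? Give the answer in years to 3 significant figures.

4.29 years

Areal heat capacity C = 7.745×10^8 J/(m^2 K) (given).
Relaxation time τ = C / λ = 7.74×10^8 / 5.724 = 1.35×10^8 s.
In years: 1.35×10^8 s / (3.156×10^7 s/year) = 4.29 years.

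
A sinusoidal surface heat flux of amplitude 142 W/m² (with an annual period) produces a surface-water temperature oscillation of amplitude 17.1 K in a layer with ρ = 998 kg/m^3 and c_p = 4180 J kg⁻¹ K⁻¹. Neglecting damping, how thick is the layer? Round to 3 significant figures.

9.99 m

ω = 2π / 3.15×10^7 s = 1.99×10^-7 s⁻¹.
Required C = F₀ / (A ω) = 142 / (17.1 × 1.99×10^-7) = 4.17×10^7 J/(m²·K).
D = C / (ρ c_p) = 4.17×10^7 / (998 × 4180) = 9.99 m.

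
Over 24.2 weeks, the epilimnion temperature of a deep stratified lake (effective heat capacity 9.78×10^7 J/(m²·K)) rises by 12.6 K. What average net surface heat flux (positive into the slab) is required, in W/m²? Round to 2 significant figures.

84

Areal heat capacity C = 9.78×10^7 J/(m²·K) (given).
Required heat per unit area: Q = C ΔT = 9.78×10^7 × 12.6 = 1.23×10^9 J/m².
Flux F = Q / Δt = 1.23×10^9 / 1.46×10^7 s = 84.2 W/m².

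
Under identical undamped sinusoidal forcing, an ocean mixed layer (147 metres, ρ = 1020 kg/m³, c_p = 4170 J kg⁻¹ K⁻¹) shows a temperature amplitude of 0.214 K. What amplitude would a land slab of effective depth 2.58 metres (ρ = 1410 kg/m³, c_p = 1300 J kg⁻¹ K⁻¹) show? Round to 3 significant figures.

C_ocean = 6.25×10^8 J/(m²·K); C_land = 4.73×10^6 J/(m²·K).
A ∝ 1/C ⇒ A_land = A_ocean × C_ocean/C_land = 0.214 × 132 = 28.3 K.

28.3 K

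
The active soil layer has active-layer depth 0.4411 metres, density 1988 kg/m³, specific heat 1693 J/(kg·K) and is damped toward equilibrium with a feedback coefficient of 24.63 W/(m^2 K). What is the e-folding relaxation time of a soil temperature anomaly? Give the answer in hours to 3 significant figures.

16.7 hours

Areal heat capacity C = ρ c_p D = 1988 × 1693 × 0.4411 = 1.48×10^6 J/(m²·K).
Relaxation time τ = C / λ = 1.48×10^6 / 24.63 = 60300 s.
In hours: 60300 s / (3600 s/hour) = 16.7 hours.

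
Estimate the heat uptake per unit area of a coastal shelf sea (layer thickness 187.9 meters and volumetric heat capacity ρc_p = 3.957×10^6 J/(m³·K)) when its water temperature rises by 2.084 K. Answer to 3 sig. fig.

Areal heat capacity C = ρc_p × D = 3.957×10^6 × 187.9 = 7.44×10^8 J/(m²·K).
ΔQ = C ΔT = 7.44×10^8 × 2.084 = 1.55×10^9 J/m².

1.55×10^9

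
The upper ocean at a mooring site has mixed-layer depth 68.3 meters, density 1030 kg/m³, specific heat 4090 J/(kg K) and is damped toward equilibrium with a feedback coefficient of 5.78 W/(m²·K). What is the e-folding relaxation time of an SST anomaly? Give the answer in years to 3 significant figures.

Areal heat capacity C = ρ c_p D = 1030 × 4090 × 68.3 = 2.88×10^8 J/(m^2 K).
Relaxation time τ = C / λ = 2.88×10^8 / 5.78 = 4.98×10^7 s.
In years: 4.98×10^7 s / (3.156×10^7 s/year) = 1.58 years.

1.58 years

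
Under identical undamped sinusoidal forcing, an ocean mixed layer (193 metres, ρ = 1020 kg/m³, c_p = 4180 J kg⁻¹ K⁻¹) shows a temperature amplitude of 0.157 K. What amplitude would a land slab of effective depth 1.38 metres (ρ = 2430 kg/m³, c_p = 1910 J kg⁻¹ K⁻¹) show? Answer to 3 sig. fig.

C_ocean = 8.23×10^8 J/(m²·K); C_land = 6.40×10^6 J/(m²·K).
A ∝ 1/C ⇒ A_land = A_ocean × C_ocean/C_land = 0.157 × 128 = 20.2 K.

20.2 K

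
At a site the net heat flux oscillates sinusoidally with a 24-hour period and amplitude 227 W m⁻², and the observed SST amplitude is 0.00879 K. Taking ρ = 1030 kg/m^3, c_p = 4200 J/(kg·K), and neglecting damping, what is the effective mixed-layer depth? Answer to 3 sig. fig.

ω = 2π / 86400 s = 7.27×10^-5 s⁻¹.
Required C = F₀ / (A ω) = 227 / (0.00879 × 7.27×10^-5) = 3.55×10^8 J/(m²·K).
D = C / (ρ c_p) = 3.55×10^8 / (1030 × 4200) = 82.1 m.

82.1 m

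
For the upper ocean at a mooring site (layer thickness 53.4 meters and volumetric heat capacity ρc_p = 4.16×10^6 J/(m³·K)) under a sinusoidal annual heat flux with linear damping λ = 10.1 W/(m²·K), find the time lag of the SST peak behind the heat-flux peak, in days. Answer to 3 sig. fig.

78.2 days

Areal heat capacity C = ρc_p × D = 4.16×10^6 × 53.4 = 2.22×10^8 J/(m^2 K).
ω = 2π / 3.15×10^7 s = 1.99×10^-7 s⁻¹.
Phase lag φ = arctan(Cω/λ) = arctan(44.3/10.1) = 1.35 rad.
Time lag = φ / ω = 1.35 / 1.99×10^-7 = 6.76×10^6 s = 78.2 days.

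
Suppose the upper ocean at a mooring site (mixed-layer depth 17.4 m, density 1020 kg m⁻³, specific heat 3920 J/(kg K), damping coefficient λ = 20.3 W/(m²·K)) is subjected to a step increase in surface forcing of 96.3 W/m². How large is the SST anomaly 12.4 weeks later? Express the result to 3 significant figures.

4.21 K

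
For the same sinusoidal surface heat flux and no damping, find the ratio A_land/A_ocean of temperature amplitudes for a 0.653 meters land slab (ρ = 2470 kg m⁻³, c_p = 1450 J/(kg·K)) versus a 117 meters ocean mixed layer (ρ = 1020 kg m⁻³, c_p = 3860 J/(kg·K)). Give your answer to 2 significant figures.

200

C_ocean = 1020 × 3860 × 117 = 4.61×10^8 J/(m²·K).
C_land = 2470 × 1450 × 0.653 = 2.34×10^6 J/(m²·K).
Undamped amplitude ∝ 1/C, so A_land/A_ocean = C_ocean/C_land = 197.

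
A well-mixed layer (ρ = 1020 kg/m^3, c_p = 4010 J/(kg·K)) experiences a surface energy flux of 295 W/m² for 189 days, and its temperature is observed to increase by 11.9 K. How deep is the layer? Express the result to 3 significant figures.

99.0 m

Heat input Q = F Δt = 295 × 1.63×10^7 s = 4.82×10^9 J/m².
Required areal heat capacity C = Q / ΔT = 4.05×10^8 J/(m²·K).
Depth D = C / (ρ c_p) = 4.05×10^8 / (1020 × 4010) = 99.0 m.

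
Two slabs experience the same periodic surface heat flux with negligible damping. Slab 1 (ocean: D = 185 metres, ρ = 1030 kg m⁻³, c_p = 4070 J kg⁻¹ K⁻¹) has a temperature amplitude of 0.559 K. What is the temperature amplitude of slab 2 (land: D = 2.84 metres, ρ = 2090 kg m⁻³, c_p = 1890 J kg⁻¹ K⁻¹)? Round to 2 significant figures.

39 K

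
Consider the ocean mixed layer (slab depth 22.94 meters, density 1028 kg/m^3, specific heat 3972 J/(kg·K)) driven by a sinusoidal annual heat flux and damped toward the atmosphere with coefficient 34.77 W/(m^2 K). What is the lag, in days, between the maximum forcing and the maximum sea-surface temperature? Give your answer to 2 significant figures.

29 days

Areal heat capacity C = ρ c_p D = 1028 × 3972 × 22.94 = 9.37×10^7 J/(m^2 K).
ω = 2π / 3.15×10^7 s = 1.99×10^-7 s⁻¹.
Phase lag φ = arctan(Cω/λ) = arctan(18.7/34.77) = 0.493 rad.
Time lag = φ / ω = 0.493 / 1.99×10^-7 = 2.47×10^6 s = 28.6 days.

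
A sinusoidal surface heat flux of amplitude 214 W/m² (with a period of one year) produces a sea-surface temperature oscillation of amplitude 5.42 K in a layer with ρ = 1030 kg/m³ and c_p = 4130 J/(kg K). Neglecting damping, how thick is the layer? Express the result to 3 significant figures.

ω = 2π / 3.15×10^7 s = 1.99×10^-7 s⁻¹.
Required C = F₀ / (A ω) = 214 / (5.42 × 1.99×10^-7) = 1.98×10^8 J/(m²·K).
D = C / (ρ c_p) = 1.98×10^8 / (1030 × 4130) = 46.6 m.

46.6 m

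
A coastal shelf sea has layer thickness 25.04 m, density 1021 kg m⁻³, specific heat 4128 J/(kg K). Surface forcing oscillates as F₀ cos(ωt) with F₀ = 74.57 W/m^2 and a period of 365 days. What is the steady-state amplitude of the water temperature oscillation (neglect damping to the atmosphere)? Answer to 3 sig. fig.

3.55 K

Areal heat capacity C = ρ c_p D = 1021 × 4128 × 25.04 = 1.06×10^8 J m⁻² K⁻¹.
Angular frequency ω = 2π / T = 2π / 3.15×10^7 s = 1.99×10^-7 s⁻¹.
Cω = 1.06×10^8 × 1.99×10^-7 = 21.0 W/(m²·K).
Amplitude A = F₀ / (Cω) = 74.57 / 21.0 = 3.55 K.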